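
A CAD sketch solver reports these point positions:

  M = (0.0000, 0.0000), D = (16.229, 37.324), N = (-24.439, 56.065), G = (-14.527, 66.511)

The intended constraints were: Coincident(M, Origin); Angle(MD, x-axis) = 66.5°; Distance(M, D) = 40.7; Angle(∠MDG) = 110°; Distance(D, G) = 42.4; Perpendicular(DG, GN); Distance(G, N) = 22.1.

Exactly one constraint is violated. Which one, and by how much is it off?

Distance(G, N) = 22.1 — off by 7.70.

M = (0.00, 0.00) ✓; MD at 66.50° ✓; |MD| = 40.70 ✓; ∠MDG = 110.0° ✓; |DG| = 42.40 ✓; ∠(DG, GN) = 90.00° ✓; |GN| = 14.40 ✗.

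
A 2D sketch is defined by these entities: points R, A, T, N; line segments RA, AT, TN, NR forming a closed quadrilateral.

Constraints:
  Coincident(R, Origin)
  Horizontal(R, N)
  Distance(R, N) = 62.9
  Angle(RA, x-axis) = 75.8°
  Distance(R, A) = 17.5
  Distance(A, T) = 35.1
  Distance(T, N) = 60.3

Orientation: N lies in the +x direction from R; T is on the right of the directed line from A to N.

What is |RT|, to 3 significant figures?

18.9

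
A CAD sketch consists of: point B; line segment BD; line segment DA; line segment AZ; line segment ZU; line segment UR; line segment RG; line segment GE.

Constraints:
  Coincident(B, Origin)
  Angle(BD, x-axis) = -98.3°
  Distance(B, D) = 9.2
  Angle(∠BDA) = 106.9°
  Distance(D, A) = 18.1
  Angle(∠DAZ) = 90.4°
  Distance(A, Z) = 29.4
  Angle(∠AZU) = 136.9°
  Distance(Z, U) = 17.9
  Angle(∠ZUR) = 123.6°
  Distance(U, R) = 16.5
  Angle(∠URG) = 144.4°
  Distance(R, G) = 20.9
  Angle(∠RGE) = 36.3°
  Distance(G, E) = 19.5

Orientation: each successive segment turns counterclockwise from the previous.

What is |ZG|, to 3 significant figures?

43.5

B is at the origin; BD runs at -98.3° with length 9.2, so D = (-1.33, -9.10). ∠BDA = 106.9° gives DA at -25.2° from the x-axis; with |DA| = 18.1, A = (15.0, -16.8). ∠DAZ = 90.4° gives AZ at 64.4° from the x-axis; with |AZ| = 29.4, Z = (27.8, 9.70). ∠AZU = 136.9° gives ZU at 108° from the x-axis; with |ZU| = 17.9, U = (22.4, 26.8). ∠ZUR = 123.6° gives UR at 164° from the x-axis; with |UR| = 16.5, R = (6.52, 31.4). ∠URG = 144.4° gives RG at -160° from the x-axis; with |RG| = 20.9, G = (-13.2, 24.4). Then |ZG| = |G − Z| = 43.5.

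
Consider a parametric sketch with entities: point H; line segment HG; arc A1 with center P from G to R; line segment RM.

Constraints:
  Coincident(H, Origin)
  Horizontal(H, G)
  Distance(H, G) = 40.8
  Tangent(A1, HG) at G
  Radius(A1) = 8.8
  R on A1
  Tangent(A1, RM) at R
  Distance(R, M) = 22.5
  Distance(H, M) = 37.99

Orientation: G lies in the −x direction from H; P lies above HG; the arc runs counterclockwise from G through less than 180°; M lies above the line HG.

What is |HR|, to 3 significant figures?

33.0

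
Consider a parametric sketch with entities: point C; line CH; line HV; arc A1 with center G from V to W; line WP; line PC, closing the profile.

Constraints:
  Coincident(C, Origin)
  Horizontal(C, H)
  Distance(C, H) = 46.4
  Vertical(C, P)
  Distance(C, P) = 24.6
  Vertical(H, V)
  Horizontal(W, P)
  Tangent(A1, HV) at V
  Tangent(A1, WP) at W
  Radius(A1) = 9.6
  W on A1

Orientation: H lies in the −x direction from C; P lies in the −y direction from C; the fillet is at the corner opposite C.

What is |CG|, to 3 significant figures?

39.7

C is at the origin; CH is horizontal with |CH| = 46.4 and H on the −x side, so H = (-46.4, 0.00). CP is vertical with |CP| = 24.6 and P on the −y side, so P = (0.00, -24.6). The virtual corner opposite C is at (-46.4, -24.6). Tangency of A1 to HV means the radius GV is perpendicular to HV and tangency of A1 to WP means the radius GW is perpendicular to WP, with radius 9.6, so the center G sits 9.6 in from both sides at G = (-36.8, -15.0). Then |CG| = |G − C| = 39.7.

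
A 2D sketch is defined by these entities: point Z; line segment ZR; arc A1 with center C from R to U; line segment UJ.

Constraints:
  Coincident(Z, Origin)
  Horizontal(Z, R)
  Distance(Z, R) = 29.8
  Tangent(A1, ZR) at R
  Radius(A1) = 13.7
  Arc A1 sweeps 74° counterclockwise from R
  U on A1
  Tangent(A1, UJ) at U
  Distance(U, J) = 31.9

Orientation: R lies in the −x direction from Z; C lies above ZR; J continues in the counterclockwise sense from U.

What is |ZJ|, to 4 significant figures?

41.34

On A1, R sits at bearing -90° from C; a 74° counterclockwise sweep puts U at bearing -16°, so U = C + 13.7·(cos -16°, sin -16°) = (-16.63, 9.924). The tangent condition forces CU to be normal to UJ, so UJ runs along (−sin -16°, cos -16°); with |UJ| = 31.9, J = (-7.838, 40.59). Then |ZJ| = |J − Z| = 41.34.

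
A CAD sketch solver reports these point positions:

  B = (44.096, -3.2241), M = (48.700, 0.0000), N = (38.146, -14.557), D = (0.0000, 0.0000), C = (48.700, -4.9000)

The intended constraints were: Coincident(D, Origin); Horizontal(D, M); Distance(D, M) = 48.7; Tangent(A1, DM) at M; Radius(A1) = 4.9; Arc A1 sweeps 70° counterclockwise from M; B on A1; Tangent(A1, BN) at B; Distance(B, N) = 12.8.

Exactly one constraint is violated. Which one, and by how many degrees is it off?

Tangent(A1, BN) at B — off by 7.70°.

D = (0.00, 0.00) ✓; D.y = 0.00, M.y = 0.00 ✓; |DM| = 48.70 ✓; ∠(CM, MD) = 90.00° ✓; |CM| = 4.900 ✓; bearing(C→B) − bearing(C→M) = 70.00° ✓; |CB| = 4.900 ✓; ∠(CB, BN) = 97.70° ✗; |BN| = 12.80 ✓.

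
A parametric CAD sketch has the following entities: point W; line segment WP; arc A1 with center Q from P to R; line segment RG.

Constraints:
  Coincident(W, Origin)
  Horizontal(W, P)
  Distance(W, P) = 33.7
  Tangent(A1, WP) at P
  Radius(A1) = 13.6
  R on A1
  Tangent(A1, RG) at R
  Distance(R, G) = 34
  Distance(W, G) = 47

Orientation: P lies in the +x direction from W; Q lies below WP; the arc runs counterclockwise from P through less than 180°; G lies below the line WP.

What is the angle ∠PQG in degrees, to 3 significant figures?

148°

W is at the origin; WP is horizontal with |WP| = 33.7 and P on the +x side, so P = (33.7, 0.00). The tangent condition forces QP to be normal to WP, so Q = P + (0, -13.6) = (33.7, -13.6). Since QR ⟂ RG (tangency), |QG| = √(13.6² + 34.0²) = 36.6 regardless of where R sits on A1. So G lies on both circle(W, 47.0) and circle(Q, 36.6); the below-WP intersection is G = (14.4, -44.7). R is the foot of the tangent from G: R = (20.3, -11.2).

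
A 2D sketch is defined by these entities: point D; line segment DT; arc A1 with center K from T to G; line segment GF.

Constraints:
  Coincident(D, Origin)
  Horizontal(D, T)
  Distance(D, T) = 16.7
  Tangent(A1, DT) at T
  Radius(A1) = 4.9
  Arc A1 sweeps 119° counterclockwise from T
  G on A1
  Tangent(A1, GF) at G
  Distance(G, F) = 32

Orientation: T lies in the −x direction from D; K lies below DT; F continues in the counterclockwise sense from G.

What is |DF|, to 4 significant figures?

35.69

D is at the origin; D and T share the same y with |DT| = 16.7 and T on the −x side, so T = (-16.70, 0.000). Since A1 is tangent to DT there, KT ⟂ DT, so K = T + (0, -4.9) = (-16.70, -4.900). On A1, T sits at bearing 90° from K; a 119° counterclockwise sweep puts G at bearing 209°, so G = K + 4.9·(cos 209°, sin 209°) = (-20.99, -7.276). The tangent condition forces KG to be normal to GF, so GF runs along (−sin 209°, cos 209°); with |GF| = 32.0, F = (-5.472, -35.26). Then |DF| = |F − D| = 35.69.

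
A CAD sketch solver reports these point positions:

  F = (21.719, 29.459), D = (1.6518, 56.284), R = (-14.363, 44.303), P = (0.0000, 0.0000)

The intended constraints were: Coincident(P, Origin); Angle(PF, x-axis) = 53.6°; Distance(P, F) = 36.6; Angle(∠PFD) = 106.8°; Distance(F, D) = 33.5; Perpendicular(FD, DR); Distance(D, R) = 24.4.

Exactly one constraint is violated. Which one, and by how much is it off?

Distance(D, R) = 24.4 — off by 4.40.

P = (0.00, 0.00) ✓; PF at 53.60° ✓; |PF| = 36.60 ✓; ∠PFD = 106.8° ✓; |FD| = 33.50 ✓; ∠(FD, DR) = 90.00° ✓; |DR| = 20.00 ✗.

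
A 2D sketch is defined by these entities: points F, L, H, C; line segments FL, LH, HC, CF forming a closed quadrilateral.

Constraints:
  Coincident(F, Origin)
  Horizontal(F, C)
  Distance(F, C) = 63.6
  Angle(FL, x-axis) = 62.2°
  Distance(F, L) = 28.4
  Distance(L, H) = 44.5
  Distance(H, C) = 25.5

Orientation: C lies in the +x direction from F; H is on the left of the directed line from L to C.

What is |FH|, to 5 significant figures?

62.852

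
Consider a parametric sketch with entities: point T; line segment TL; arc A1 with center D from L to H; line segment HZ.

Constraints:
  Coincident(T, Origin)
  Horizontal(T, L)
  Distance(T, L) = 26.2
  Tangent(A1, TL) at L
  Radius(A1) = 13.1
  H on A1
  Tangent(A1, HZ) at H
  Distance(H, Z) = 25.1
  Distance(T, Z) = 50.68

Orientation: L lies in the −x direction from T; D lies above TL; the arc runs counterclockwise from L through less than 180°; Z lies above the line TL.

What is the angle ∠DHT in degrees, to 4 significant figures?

92.68°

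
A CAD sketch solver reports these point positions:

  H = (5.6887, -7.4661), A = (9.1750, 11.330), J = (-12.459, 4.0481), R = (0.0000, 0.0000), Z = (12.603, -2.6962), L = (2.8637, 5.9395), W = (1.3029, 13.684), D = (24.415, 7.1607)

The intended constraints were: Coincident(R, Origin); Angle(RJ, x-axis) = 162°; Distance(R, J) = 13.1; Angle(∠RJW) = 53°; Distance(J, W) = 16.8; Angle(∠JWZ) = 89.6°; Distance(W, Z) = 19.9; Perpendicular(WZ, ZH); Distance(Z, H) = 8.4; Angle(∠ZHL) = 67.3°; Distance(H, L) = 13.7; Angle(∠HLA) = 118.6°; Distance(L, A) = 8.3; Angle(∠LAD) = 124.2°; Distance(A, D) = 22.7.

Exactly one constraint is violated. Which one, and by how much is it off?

Distance(A, D) = 22.7 — off by 6.90.

R = (0.00, 0.00) ✓; RJ at 162.0° ✓; |RJ| = 13.10 ✓; ∠RJW = 53.00° ✓; |JW| = 16.80 ✓; ∠JWZ = 89.60° ✓; |WZ| = 19.90 ✓; ∠(WZ, ZH) = 90.00° ✓; |ZH| = 8.400 ✓; ∠ZHL = 67.30° ✓; |HL| = 13.70 ✓; ∠HLA = 118.6° ✓; |LA| = 8.300 ✓; ∠LAD = 124.2° ✓; |AD| = 15.80 ✗.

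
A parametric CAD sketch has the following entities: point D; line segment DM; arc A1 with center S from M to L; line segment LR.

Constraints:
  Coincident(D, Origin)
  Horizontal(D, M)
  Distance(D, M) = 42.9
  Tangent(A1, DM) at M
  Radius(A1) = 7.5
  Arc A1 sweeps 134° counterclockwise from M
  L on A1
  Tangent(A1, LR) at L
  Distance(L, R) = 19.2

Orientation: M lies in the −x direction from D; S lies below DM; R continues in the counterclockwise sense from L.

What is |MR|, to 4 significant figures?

27.68

D is at the origin; D and M share the same y with |DM| = 42.9 and M on the −x side, so M = (-42.90, 0.000). Tangency of A1 to DM means the radius SM is perpendicular to DM, so S = M + (0, -7.5) = (-42.90, -7.500). On A1, M sits at bearing 90° from S; a 134° counterclockwise sweep puts L at bearing 224°, so L = S + 7.5·(cos 224°, sin 224°) = (-48.30, -12.71). A1 meets LR tangentially, so SL is at right angles to LR, so LR runs along (−sin 224°, cos 224°); with |LR| = 19.2, R = (-34.96, -26.52). Then |MR| = |R − M| = 27.68.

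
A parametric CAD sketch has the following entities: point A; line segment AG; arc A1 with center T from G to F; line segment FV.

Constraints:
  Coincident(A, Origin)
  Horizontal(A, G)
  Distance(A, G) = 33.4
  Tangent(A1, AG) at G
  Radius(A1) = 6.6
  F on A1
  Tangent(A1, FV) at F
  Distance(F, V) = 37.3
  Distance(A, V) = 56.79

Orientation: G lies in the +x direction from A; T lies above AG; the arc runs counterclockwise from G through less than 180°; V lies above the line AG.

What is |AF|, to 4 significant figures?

40.63

A is at the origin; A and G share the same y with |AG| = 33.4 and G on the +x side, so G = (33.40, 0.000). Since A1 is tangent to AG there, TG ⟂ AG, so T = G + (0, 6.6) = (33.40, 6.600). Since TF ⟂ FV (tangency), |TV| = √(6.6² + 37.3²) = 37.88 regardless of where F sits on A1. So V lies on both circle(A, 56.79) and circle(T, 37.88); the above-AG intersection is V = (35.37, 44.43). F is the foot of the tangent from V: F = (39.95, 7.410).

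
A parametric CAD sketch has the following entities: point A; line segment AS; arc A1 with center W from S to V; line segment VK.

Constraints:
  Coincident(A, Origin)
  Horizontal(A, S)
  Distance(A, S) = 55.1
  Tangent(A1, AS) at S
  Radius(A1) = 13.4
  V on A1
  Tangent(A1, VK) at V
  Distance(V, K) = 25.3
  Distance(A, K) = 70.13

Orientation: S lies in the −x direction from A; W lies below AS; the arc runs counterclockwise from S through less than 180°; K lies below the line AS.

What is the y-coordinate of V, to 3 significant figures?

-19.2

Checks: |WV| = 13.40 ✓; ∠(WV, VK) = 90.00° ✓; |VK| = 25.30 ✓; |AK| = 70.13 ✓.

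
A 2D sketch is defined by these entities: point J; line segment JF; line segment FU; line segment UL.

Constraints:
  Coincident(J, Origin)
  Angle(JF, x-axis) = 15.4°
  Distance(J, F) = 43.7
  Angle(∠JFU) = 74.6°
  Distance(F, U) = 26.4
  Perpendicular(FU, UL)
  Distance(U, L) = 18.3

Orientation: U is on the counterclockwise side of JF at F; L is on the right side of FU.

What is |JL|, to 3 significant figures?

62.2

J is at the origin; JF runs at 15.4° with length 43.7, so F = 43.7·(cos 15.4°, sin 15.4°) = (42.1, 11.6). ∠JFU = 74.6°, so FU runs at 15.4° + (180° − 74.6°) = 121° from the x-axis; with |FU| = 26.4, U = F + 26.4·(cos 121°, sin 121°) = (28.6, 34.3). FU ⟂ UL; with |UL| = 18.3 on the right of FU, L = U + 18.3·(0.859, 0.512) = (44.3, 43.7). Then |JL| = |L − J| = 62.2.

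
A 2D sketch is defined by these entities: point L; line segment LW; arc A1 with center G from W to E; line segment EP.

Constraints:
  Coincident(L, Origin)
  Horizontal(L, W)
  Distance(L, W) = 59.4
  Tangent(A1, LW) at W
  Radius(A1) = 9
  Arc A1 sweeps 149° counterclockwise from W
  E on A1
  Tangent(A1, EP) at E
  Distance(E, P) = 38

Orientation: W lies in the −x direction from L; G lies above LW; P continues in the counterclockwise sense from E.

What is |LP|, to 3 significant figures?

94.6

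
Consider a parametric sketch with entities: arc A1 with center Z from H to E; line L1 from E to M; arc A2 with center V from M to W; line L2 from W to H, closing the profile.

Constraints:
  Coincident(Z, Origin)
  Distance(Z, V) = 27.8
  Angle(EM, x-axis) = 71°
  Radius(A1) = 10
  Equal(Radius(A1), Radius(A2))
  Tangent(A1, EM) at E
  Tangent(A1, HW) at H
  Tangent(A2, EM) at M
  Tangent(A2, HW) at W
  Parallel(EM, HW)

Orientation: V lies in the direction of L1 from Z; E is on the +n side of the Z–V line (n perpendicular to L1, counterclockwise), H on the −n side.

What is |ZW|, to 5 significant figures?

29.544

The slot axis is L1's direction at 71.0°, so u = (cos 71.0°, sin 71.0°) = (0.32557, 0.94552) and n = (−sin 71.0°, cos 71.0°) = (-0.94552, 0.32557). Z is at the origin and V lies 27.8 along u from Z, so V = 27.8·u = (9.0508, 26.285). Tangency of A1 to both parallel lines with radius 10.0 puts E and H at Z ± 10.0·n: E = (-9.4552, 3.2557), H = (9.4552, -3.2557). Equal radii place M and W the same way about V: M = V + 10.0·n = (-0.40439, 29.541), W = V − 10.0·n = (18.506, 23.030). Then |ZW| = |W − Z| = 29.544.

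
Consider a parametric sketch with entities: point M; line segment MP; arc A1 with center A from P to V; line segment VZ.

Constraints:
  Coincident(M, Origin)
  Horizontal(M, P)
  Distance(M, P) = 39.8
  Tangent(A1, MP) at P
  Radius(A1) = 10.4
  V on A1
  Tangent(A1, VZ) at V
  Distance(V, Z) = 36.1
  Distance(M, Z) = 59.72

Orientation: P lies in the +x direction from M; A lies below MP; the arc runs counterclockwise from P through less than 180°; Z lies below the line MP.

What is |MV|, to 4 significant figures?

31.98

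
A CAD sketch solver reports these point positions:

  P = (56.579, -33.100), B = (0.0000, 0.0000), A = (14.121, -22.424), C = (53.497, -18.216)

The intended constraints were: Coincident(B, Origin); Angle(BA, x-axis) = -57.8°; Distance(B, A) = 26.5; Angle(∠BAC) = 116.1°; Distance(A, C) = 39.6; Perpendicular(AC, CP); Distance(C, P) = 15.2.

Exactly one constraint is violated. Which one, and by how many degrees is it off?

Perpendicular(AC, CP) — off by 5.60°.

B = (0.00, 0.00) ✓; BA at -57.80° ✓; |BA| = 26.50 ✓; ∠BAC = 116.1° ✓; |AC| = 39.60 ✓; ∠(AC, CP) = 84.40° ✗; |CP| = 15.20 ✓.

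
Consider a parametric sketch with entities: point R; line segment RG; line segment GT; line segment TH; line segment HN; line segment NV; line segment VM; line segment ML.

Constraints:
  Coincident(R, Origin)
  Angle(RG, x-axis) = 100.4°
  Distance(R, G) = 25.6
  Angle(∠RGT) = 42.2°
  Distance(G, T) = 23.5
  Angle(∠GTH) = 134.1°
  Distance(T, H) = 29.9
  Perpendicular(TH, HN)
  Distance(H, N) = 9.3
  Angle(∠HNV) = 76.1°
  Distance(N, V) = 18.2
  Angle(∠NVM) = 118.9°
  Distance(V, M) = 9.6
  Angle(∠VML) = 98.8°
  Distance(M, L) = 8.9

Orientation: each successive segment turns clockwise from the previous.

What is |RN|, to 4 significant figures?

21.54

R is at the origin; RG runs at 100.4° with length 25.6, so G = (-4.621, 25.18). ∠RGT = 42.2° gives GT at -37.40° from the x-axis; with |GT| = 23.5, T = (14.05, 10.91). ∠GTH = 134.1° gives TH at -83.30° from the x-axis; with |TH| = 29.9, H = (17.54, -18.79). The perpendicularity gives HN at right angles to TH, so HN runs at -173.3°; with |HN| = 9.3, N = (8.299, -19.87). Then |RN| = |N − R| = 21.54.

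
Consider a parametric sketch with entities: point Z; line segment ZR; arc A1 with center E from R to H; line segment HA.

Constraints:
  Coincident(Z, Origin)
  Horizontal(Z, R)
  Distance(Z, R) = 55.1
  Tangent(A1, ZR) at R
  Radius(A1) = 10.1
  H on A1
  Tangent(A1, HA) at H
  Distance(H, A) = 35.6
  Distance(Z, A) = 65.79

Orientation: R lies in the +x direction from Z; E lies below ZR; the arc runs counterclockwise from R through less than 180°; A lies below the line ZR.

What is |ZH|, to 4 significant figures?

46.25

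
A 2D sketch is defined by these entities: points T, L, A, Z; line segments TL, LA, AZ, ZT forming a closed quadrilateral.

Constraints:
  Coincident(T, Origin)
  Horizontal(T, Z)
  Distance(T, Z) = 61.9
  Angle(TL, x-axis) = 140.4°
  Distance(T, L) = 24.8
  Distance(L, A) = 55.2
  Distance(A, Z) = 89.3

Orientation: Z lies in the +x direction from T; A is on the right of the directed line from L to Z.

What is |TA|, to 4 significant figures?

43.41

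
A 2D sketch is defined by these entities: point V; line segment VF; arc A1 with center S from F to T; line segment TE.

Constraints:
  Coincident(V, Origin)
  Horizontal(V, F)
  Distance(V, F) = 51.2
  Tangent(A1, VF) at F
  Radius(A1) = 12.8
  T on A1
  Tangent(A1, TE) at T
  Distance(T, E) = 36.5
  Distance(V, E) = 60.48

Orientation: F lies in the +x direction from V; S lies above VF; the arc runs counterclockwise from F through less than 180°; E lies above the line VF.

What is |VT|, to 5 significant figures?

64.349

V is at the origin; V and F share the same y with |VF| = 51.2 and F on the +x side, so F = (51.200, 0.0000). Tangency of A1 to VF means the radius SF is perpendicular to VF, so S = F + (0, 12.8) = (51.200, 12.800). Since ST ⟂ TE (tangency), |SE| = √(12.8² + 36.5²) = 38.679 regardless of where T sits on A1. So E lies on both circle(V, 60.48) and circle(S, 38.679); the above-VF intersection is E = (36.198, 48.451). T is the foot of the tangent from E: T = (60.690, 21.389).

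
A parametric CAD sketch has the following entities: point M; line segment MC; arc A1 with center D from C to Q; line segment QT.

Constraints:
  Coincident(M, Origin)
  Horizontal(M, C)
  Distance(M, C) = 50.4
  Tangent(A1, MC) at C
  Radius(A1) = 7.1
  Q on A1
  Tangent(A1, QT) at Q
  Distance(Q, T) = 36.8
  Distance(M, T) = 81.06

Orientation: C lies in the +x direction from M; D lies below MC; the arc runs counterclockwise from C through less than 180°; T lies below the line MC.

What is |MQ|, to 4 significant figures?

47.01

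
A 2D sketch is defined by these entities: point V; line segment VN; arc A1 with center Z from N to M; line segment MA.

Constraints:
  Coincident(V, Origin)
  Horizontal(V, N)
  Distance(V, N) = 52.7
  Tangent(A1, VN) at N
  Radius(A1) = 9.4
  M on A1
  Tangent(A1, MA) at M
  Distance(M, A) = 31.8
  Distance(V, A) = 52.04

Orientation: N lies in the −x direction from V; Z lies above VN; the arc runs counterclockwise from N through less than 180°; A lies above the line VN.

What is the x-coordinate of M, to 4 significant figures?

-43.59

V is at the origin; V and N share the same y with |VN| = 52.7 and N on the −x side, so N = (-52.70, 0.000). Since A1 is tangent to VN there, ZN ⟂ VN, so Z = N + (0, 9.4) = (-52.70, 9.400). Since ZM ⟂ MA (tangency), |ZA| = √(9.4² + 31.8²) = 33.16 regardless of where M sits on A1. So A lies on both circle(V, 52.04) and circle(Z, 33.16); the above-VN intersection is A = (-35.70, 37.87). M is the foot of the tangent from A: M = (-43.59, 7.065).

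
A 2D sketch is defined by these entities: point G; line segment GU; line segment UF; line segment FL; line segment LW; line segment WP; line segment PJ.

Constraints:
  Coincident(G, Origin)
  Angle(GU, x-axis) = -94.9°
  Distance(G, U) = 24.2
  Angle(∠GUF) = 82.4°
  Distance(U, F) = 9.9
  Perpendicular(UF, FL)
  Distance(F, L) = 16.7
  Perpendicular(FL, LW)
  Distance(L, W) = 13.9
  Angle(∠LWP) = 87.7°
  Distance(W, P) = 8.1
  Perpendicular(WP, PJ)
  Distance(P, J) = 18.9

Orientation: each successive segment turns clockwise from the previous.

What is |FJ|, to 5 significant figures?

10.766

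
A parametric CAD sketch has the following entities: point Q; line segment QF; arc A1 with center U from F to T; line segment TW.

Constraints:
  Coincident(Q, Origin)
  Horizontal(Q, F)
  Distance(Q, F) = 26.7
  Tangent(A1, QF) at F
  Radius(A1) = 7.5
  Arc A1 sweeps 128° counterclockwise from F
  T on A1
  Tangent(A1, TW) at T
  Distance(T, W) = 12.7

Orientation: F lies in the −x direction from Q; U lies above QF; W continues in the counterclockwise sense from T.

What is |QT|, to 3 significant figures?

24.1

Q is at the origin; QF is horizontal with |QF| = 26.7 and F on the −x side, so F = (-26.7, 0.00). Tangency of A1 to QF means the radius UF is perpendicular to QF, so U = F + (0, 7.5) = (-26.7, 7.50). On A1, F sits at bearing -90° from U; a 128° counterclockwise sweep puts T at bearing 38°, so T = U + 7.5·(cos 38°, sin 38°) = (-20.8, 12.1). Then |QT| = |T − Q| = 24.1.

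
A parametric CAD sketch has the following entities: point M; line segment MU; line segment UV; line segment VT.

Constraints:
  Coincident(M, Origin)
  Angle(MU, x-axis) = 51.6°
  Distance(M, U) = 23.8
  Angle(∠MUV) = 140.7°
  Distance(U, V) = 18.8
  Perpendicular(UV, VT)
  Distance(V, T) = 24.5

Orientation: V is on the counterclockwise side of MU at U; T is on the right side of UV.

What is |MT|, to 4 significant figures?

54.33

M is at the origin; MU runs at 51.6° with length 23.8, so U = 23.8·(cos 51.6°, sin 51.6°) = (14.78, 18.65). ∠MUV = 140.7°, so UV runs at 51.6° + (180° − 140.7°) = 90.90° from the x-axis; with |UV| = 18.8, V = U + 18.8·(cos 90.90°, sin 90.90°) = (14.49, 37.45). The perpendicularity gives VT at right angles to UV; with |VT| = 24.5 on the right of UV, T = V + 24.5·(0.9999, 0.01571) = (38.98, 37.83). Then |MT| = |T − M| = 54.33.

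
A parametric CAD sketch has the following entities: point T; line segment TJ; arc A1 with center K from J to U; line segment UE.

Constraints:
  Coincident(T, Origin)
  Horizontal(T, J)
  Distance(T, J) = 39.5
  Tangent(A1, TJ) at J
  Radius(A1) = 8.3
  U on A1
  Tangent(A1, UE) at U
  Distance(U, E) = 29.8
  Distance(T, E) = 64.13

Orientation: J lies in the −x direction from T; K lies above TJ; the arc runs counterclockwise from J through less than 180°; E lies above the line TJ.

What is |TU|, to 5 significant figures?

36.016

Checks: |KU| = 8.300 ✓; ∠(KU, UE) = 90.00° ✓; |UE| = 29.80 ✓; |TE| = 64.13 ✓.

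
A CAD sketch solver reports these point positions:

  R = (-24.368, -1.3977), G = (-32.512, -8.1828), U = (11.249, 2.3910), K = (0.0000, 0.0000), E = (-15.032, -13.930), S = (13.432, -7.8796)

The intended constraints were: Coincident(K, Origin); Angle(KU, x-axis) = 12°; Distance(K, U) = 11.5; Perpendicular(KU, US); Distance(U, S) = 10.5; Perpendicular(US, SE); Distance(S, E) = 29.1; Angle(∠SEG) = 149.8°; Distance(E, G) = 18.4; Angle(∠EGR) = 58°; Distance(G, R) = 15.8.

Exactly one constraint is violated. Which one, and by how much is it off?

Distance(G, R) = 15.8 — off by 5.20.

K = (0.00, 0.00) ✓; KU at 12.00° ✓; |KU| = 11.50 ✓; ∠(KU, US) = 90.00° ✓; |US| = 10.50 ✓; ∠(US, SE) = 90.00° ✓; |SE| = 29.10 ✓; ∠SEG = 149.8° ✓; |EG| = 18.40 ✓; ∠EGR = 58.00° ✓; |GR| = 10.60 ✗.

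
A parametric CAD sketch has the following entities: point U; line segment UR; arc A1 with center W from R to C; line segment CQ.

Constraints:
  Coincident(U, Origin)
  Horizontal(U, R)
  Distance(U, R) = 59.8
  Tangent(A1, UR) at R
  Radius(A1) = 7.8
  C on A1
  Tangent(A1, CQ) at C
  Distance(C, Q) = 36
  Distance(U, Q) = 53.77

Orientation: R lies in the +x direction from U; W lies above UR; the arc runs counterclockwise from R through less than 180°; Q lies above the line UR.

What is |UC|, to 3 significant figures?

66.4

Checks: U = (0.00, 0.00) ✓; |WC| = 7.800 ✓; ∠(WC, CQ) = 90.00° ✓; |CQ| = 36.00 ✓; |UQ| = 53.77 ✓.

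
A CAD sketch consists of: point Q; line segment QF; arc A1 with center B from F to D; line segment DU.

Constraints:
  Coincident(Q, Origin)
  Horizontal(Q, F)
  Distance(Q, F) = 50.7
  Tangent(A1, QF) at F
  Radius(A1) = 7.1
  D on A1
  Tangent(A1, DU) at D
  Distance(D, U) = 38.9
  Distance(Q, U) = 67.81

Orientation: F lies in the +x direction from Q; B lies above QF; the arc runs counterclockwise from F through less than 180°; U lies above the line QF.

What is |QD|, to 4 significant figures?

58.28

Checks: |QF| = 50.70 ✓; |BD| = 7.100 ✓; ∠(BD, DU) = 90.00° ✓; |DU| = 38.90 ✓; |QU| = 67.81 ✓.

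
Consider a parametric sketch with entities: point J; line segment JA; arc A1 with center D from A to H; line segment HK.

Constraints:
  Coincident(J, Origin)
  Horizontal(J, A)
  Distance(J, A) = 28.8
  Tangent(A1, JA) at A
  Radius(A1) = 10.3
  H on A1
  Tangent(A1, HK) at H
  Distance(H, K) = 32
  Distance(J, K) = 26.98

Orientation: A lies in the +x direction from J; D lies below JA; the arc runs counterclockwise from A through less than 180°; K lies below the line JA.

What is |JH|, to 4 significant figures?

21.46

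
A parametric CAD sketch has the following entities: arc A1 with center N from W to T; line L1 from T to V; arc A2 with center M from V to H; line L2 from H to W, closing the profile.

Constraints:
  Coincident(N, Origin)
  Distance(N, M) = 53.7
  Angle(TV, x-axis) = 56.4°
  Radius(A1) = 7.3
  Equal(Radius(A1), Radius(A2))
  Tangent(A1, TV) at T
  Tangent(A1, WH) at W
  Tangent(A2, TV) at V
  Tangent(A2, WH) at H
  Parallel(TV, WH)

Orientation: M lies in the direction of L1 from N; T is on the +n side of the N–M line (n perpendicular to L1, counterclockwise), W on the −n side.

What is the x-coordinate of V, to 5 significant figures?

23.637

Tangency of A1 to both parallel lines with radius 7.3 puts T and W at N ± 7.3·n: T = (-6.0803, 4.0398), W = (6.0803, -4.0398). Equal radii place V and H the same way about M: V = M + 7.3·n = (23.637, 48.768), H = M − 7.3·n = (35.797, 40.688). So V.x = 23.637.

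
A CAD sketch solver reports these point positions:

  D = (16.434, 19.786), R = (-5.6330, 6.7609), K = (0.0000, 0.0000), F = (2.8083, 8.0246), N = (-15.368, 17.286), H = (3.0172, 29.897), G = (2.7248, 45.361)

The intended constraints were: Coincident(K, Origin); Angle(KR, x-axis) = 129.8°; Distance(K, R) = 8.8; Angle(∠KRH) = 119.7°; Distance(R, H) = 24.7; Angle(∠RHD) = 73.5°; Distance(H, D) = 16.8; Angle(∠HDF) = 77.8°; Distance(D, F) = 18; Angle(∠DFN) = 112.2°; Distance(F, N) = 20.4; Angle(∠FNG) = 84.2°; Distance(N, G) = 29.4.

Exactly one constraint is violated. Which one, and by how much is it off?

Distance(N, G) = 29.4 — off by 4.00.

K = (0.00, 0.00) ✓; KR at 129.8° ✓; |KR| = 8.800 ✓; ∠KRH = 119.7° ✓; |RH| = 24.70 ✓; ∠RHD = 73.50° ✓; |HD| = 16.80 ✓; ∠HDF = 77.80° ✓; |DF| = 18.00 ✓; ∠DFN = 112.2° ✓; |FN| = 20.40 ✓; ∠FNG = 84.20° ✓; |NG| = 33.40 ✗.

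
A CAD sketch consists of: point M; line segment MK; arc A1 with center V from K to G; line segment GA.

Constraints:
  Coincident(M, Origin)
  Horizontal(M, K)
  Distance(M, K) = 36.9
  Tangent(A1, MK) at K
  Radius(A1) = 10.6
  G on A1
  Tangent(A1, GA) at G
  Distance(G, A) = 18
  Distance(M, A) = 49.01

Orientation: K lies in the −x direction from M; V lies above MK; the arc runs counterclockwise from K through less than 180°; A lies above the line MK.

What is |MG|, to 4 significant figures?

32.33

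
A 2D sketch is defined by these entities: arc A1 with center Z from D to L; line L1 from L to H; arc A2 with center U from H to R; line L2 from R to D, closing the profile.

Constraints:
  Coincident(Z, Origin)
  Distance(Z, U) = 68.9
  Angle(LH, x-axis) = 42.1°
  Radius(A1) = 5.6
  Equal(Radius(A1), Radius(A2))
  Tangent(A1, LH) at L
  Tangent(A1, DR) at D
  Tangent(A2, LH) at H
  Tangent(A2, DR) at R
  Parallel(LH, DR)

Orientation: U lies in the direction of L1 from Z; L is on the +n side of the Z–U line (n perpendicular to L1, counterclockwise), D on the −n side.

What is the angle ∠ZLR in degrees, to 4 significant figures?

80.77°

The slot axis is L1's direction at 42.1°, so u = (cos 42.1°, sin 42.1°) = (0.7420, 0.6704) and n = (−sin 42.1°, cos 42.1°) = (-0.6704, 0.7420). Z is at the origin and U lies 68.9 along u from Z, so U = 68.9·u = (51.12, 46.19). Tangency of A1 to both parallel lines with radius 5.6 puts L and D at Z ± 5.6·n: L = (-3.754, 4.155), D = (3.754, -4.155). Equal radii place H and R the same way about U: H = U + 5.6·n = (47.37, 50.35), R = U − 5.6·n = (54.88, 42.04). Then cos ∠ZLR = LZ·LR / (|LZ||LR|), giving 80.77°.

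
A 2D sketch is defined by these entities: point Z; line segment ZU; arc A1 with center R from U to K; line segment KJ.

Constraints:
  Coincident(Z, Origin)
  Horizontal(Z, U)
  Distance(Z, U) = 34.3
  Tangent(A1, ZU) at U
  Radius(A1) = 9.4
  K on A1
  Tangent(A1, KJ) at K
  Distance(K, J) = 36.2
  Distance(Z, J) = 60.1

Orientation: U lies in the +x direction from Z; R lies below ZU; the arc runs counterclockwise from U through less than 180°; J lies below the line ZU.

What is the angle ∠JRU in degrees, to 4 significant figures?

174.4°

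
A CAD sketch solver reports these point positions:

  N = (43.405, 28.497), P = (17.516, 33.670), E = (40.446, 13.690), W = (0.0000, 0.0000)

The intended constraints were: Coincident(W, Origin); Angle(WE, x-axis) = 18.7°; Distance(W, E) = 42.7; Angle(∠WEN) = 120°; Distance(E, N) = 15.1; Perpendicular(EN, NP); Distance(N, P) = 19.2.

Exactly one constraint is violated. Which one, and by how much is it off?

Distance(N, P) = 19.2 — off by 7.20.

W = (0.00, 0.00) ✓; WE at 18.70° ✓; |WE| = 42.70 ✓; ∠WEN = 120.0° ✓; |EN| = 15.10 ✓; ∠(EN, NP) = 90.00° ✓; |NP| = 26.40 ✗.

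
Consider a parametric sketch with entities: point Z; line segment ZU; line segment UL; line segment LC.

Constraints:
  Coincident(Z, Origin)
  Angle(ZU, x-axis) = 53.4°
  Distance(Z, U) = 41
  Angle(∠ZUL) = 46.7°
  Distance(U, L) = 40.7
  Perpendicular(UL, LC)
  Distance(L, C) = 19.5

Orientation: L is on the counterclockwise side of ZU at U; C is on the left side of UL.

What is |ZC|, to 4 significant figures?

16.28

Z is at the origin; ZU runs at 53.4° with length 41.0, so U = 41.0·(cos 53.4°, sin 53.4°) = (24.45, 32.92). ∠ZUL = 46.7°, so UL runs at 53.4° + (180° − 46.7°) = 186.7° from the x-axis; with |UL| = 40.7, L = U + 40.7·(cos 186.7°, sin 186.7°) = (-15.98, 28.17). UL is perpendicular to LC; with |LC| = 19.5 on the left of UL, C = L + 19.5·(0.1167, -0.9932) = (-13.70, 8.800). Then |ZC| = |C − Z| = 16.28.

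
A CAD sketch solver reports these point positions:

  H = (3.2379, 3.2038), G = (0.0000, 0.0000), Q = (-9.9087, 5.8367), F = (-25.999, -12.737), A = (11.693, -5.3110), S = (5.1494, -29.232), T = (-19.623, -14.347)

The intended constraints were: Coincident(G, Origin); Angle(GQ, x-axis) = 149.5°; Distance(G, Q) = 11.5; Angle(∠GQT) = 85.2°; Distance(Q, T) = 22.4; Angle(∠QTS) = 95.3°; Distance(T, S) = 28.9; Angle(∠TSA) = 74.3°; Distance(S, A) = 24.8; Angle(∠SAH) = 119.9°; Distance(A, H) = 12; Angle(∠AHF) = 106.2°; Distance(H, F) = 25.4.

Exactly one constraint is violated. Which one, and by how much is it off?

Distance(H, F) = 25.4 — off by 7.90.

G = (0.00, 0.00) ✓; GQ at 149.5° ✓; |GQ| = 11.50 ✓; ∠GQT = 85.20° ✓; |QT| = 22.40 ✓; ∠QTS = 95.30° ✓; |TS| = 28.90 ✓; ∠TSA = 74.30° ✓; |SA| = 24.80 ✓; ∠SAH = 119.9° ✓; |AH| = 12.00 ✓; ∠AHF = 106.2° ✓; |HF| = 33.30 ✗.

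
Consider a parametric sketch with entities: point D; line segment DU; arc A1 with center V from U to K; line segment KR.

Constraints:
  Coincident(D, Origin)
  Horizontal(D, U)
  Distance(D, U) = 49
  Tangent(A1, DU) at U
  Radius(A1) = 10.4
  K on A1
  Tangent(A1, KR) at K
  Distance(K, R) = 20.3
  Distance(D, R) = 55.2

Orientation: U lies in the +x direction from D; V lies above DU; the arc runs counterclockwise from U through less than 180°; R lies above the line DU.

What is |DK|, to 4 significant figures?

59.57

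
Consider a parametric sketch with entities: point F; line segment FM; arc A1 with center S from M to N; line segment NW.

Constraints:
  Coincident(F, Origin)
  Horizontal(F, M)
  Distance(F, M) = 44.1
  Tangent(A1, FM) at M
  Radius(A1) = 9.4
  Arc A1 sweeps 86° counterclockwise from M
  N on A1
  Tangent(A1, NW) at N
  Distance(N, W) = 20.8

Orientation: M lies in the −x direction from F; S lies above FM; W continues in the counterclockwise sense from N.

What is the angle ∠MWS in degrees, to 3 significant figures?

8.16°

F is at the origin; F and M share the same y with |FM| = 44.1 and M on the −x side, so M = (-44.1, 0.00). A1 meets FM tangentially, so SM is at right angles to FM, so S = M + (0, 9.4) = (-44.1, 9.40). On A1, M sits at bearing -90° from S; an 86° counterclockwise sweep puts N at bearing -4°, so N = S + 9.4·(cos -4°, sin -4°) = (-34.7, 8.74). Tangency of A1 to NW means the radius SN is perpendicular to NW, so NW runs along (−sin -4°, cos -4°); with |NW| = 20.8, W = (-33.3, 29.5). Then cos ∠MWS = WM·WS / (|WM||WS|), giving 8.16°.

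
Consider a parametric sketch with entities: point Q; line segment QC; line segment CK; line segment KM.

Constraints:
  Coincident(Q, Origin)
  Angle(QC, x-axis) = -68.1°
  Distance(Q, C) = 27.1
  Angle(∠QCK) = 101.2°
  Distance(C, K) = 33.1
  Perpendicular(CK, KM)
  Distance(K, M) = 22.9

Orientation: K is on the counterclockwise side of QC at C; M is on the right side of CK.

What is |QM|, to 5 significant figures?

62.613

∠QCK = 101.2°, so CK runs at -68.1° + (180° − 101.2°) = 10.700° from the x-axis; with |CK| = 33.1, K = C + 33.1·(cos 10.700°, sin 10.700°) = (42.632, -18.999). The perpendicularity gives KM at right angles to CK; with |KM| = 22.9 on the right of CK, M = K + 22.9·(0.18567, -0.98261) = (46.884, -41.501). Then |QM| = |M − Q| = 62.613.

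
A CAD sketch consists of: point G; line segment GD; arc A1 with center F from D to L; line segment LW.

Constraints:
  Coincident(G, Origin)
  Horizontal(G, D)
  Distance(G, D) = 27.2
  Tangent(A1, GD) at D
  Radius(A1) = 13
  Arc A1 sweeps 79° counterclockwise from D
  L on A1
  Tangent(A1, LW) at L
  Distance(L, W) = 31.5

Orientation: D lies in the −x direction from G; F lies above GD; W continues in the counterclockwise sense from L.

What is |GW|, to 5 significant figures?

42.289

On A1, D sits at bearing -90° from F; a 79° counterclockwise sweep puts L at bearing -11°, so L = F + 13.0·(cos -11°, sin -11°) = (-14.439, 10.519). The tangent condition forces FL to be normal to LW, so LW runs along (−sin -11°, cos -11°); with |LW| = 31.5, W = (-8.4284, 41.441). Then |GW| = |W − G| = 42.289.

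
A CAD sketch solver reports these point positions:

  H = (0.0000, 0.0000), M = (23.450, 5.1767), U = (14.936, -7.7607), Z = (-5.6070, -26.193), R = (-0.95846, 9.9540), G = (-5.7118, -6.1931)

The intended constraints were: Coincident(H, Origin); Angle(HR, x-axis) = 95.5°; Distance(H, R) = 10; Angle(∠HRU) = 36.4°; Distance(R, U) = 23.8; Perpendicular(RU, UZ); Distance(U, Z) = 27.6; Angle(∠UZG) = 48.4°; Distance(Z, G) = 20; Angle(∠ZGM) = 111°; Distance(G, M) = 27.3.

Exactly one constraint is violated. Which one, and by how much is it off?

Distance(G, M) = 27.3 — off by 4.00.

H = (0.00, 0.00) ✓; HR at 95.50° ✓; |HR| = 10.00 ✓; ∠HRU = 36.40° ✓; |RU| = 23.80 ✓; ∠(RU, UZ) = 90.00° ✓; |UZ| = 27.60 ✓; ∠UZG = 48.40° ✓; |ZG| = 20.00 ✓; ∠ZGM = 111.0° ✓; |GM| = 31.30 ✗.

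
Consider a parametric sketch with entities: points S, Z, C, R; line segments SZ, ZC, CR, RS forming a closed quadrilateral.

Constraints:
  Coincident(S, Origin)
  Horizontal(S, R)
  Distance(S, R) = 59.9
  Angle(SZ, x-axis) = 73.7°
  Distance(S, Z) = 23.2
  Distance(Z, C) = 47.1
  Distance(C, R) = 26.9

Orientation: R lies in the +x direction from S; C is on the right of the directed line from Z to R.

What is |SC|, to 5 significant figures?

39.308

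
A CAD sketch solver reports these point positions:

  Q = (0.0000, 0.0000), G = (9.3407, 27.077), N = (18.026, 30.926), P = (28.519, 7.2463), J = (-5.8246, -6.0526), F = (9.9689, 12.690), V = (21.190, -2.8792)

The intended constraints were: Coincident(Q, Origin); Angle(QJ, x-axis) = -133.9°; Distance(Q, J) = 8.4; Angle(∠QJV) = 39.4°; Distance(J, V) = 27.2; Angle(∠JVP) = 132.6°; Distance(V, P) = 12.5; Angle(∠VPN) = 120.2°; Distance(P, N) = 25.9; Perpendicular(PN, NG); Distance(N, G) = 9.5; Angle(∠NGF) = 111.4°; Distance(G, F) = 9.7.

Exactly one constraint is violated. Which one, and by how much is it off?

Distance(G, F) = 9.7 — off by 4.70.

Q = (0.00, 0.00) ✓; QJ at -133.9° ✓; |QJ| = 8.400 ✓; ∠QJV = 39.40° ✓; |JV| = 27.20 ✓; ∠JVP = 132.6° ✓; |VP| = 12.50 ✓; ∠VPN = 120.2° ✓; |PN| = 25.90 ✓; ∠(PN, NG) = 90.00° ✓; |NG| = 9.500 ✓; ∠NGF = 111.4° ✓; |GF| = 14.40 ✗.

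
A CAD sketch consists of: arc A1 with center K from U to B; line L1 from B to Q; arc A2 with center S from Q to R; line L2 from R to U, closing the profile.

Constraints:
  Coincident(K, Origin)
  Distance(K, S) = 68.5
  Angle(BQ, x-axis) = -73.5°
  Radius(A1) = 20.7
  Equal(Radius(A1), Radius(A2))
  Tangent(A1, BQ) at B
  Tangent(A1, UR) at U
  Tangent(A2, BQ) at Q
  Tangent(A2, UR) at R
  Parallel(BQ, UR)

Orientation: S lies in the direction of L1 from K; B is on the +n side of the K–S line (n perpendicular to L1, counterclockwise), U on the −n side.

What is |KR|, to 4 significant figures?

71.56

The slot axis is L1's direction at -73.5°, so u = (cos -73.5°, sin -73.5°) = (0.2840, -0.9588) and n = (−sin -73.5°, cos -73.5°) = (0.9588, 0.2840). K is at the origin and S lies 68.5 along u from K, so S = 68.5·u = (19.46, -65.68). Tangency of A1 to both parallel lines with radius 20.7 puts B and U at K ± 20.7·n: B = (19.85, 5.879), U = (-19.85, -5.879). Equal radii place Q and R the same way about S: Q = S + 20.7·n = (39.30, -59.80), R = S − 20.7·n = (-0.3925, -71.56). Then |KR| = |R − K| = 71.56.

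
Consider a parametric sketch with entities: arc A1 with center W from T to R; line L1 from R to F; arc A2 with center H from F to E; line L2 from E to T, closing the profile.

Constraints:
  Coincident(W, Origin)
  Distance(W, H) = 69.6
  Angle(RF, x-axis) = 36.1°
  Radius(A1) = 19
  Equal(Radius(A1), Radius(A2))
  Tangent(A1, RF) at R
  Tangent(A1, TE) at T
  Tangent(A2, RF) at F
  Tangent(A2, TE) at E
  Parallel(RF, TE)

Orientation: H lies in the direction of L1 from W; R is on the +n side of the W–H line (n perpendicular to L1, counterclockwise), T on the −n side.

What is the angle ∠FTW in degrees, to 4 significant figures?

61.37°

The slot axis is L1's direction at 36.1°, so u = (cos 36.1°, sin 36.1°) = (0.8080, 0.5892) and n = (−sin 36.1°, cos 36.1°) = (-0.5892, 0.8080). W is at the origin and H lies 69.6 along u from W, so H = 69.6·u = (56.24, 41.01). Tangency of A1 to both parallel lines with radius 19.0 puts R and T at W ± 19.0·n: R = (-11.19, 15.35), T = (11.19, -15.35). Equal radii place F and E the same way about H: F = H + 19.0·n = (45.04, 56.36), E = H − 19.0·n = (67.43, 25.66). Then cos ∠FTW = TF·TW / (|TF||TW|), giving 61.37°.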